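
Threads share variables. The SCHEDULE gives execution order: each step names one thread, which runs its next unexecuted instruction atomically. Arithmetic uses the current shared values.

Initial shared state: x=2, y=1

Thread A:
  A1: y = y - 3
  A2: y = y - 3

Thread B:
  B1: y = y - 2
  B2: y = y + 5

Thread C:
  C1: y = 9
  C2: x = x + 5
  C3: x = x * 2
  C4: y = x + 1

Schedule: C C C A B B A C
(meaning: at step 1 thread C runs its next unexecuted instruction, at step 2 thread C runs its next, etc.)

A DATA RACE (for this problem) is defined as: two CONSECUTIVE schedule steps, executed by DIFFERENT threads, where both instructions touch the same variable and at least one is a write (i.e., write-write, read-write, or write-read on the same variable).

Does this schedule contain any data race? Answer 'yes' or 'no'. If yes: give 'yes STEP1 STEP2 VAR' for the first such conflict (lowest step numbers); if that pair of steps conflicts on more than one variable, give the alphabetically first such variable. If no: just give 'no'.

Answer: yes 4 5 y

Derivation:
Steps 1,2: same thread (C). No race.
Steps 2,3: same thread (C). No race.
Steps 3,4: C(r=x,w=x) vs A(r=y,w=y). No conflict.
Steps 4,5: A(y = y - 3) vs B(y = y - 2). RACE on y (W-W).
Steps 5,6: same thread (B). No race.
Steps 6,7: B(y = y + 5) vs A(y = y - 3). RACE on y (W-W).
Steps 7,8: A(y = y - 3) vs C(y = x + 1). RACE on y (W-W).
First conflict at steps 4,5.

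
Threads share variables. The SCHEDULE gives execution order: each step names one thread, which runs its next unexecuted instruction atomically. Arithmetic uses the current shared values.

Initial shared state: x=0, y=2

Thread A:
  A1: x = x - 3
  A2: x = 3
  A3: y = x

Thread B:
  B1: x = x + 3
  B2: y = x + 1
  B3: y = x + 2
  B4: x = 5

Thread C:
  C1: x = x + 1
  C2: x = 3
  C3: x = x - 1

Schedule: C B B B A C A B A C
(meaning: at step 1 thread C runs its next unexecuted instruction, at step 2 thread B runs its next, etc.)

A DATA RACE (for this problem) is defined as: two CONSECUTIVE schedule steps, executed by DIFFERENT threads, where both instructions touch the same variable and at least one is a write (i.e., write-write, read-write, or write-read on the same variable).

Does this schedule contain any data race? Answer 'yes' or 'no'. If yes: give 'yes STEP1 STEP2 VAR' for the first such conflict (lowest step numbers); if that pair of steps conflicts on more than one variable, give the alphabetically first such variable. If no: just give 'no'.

Answer: yes 1 2 x

Derivation:
Steps 1,2: C(x = x + 1) vs B(x = x + 3). RACE on x (W-W).
Steps 2,3: same thread (B). No race.
Steps 3,4: same thread (B). No race.
Steps 4,5: B(y = x + 2) vs A(x = x - 3). RACE on x (R-W).
Steps 5,6: A(x = x - 3) vs C(x = 3). RACE on x (W-W).
Steps 6,7: C(x = 3) vs A(x = 3). RACE on x (W-W).
Steps 7,8: A(x = 3) vs B(x = 5). RACE on x (W-W).
Steps 8,9: B(x = 5) vs A(y = x). RACE on x (W-R).
Steps 9,10: A(y = x) vs C(x = x - 1). RACE on x (R-W).
First conflict at steps 1,2.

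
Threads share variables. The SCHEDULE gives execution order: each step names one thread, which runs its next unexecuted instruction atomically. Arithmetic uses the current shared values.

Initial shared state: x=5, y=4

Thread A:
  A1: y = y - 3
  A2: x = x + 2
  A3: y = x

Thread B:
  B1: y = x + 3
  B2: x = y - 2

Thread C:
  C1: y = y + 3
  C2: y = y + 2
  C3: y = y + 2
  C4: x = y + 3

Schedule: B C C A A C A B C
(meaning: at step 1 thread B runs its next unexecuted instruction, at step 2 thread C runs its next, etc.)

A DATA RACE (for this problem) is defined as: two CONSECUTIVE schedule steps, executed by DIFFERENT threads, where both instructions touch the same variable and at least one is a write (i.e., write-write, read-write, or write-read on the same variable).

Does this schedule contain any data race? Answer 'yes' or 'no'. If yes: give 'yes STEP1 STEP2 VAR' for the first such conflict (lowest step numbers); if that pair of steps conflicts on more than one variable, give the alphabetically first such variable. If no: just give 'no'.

Steps 1,2: B(y = x + 3) vs C(y = y + 3). RACE on y (W-W).
Steps 2,3: same thread (C). No race.
Steps 3,4: C(y = y + 2) vs A(y = y - 3). RACE on y (W-W).
Steps 4,5: same thread (A). No race.
Steps 5,6: A(r=x,w=x) vs C(r=y,w=y). No conflict.
Steps 6,7: C(y = y + 2) vs A(y = x). RACE on y (W-W).
Steps 7,8: A(y = x) vs B(x = y - 2). RACE on x (R-W), y (W-R). Multiple vars; alphabetically first is x.
Steps 8,9: B(x = y - 2) vs C(x = y + 3). RACE on x (W-W).
First conflict at steps 1,2.

Answer: yes 1 2 y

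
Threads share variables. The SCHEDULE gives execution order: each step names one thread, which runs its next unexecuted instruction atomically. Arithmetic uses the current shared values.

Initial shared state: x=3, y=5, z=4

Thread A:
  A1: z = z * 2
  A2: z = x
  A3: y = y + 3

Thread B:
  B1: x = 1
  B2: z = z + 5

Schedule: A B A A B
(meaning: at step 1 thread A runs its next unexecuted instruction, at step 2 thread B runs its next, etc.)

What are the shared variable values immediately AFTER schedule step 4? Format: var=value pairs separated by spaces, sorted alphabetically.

Answer: x=1 y=8 z=1

Derivation:
Step 1: thread A executes A1 (z = z * 2). Shared: x=3 y=5 z=8. PCs: A@1 B@0
Step 2: thread B executes B1 (x = 1). Shared: x=1 y=5 z=8. PCs: A@1 B@1
Step 3: thread A executes A2 (z = x). Shared: x=1 y=5 z=1. PCs: A@2 B@1
Step 4: thread A executes A3 (y = y + 3). Shared: x=1 y=8 z=1. PCs: A@3 B@1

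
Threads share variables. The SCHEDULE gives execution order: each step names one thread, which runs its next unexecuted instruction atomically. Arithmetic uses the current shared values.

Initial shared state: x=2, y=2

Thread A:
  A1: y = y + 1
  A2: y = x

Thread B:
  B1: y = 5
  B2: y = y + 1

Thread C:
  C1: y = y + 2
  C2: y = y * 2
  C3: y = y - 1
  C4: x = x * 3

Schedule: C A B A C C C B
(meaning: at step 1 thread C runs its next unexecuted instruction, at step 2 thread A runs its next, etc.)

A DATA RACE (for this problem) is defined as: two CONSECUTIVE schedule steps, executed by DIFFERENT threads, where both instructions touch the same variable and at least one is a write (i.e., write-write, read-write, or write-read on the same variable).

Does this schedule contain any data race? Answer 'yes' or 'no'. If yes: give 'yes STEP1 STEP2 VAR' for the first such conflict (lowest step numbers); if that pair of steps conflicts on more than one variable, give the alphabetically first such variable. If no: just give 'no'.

Answer: yes 1 2 y

Derivation:
Steps 1,2: C(y = y + 2) vs A(y = y + 1). RACE on y (W-W).
Steps 2,3: A(y = y + 1) vs B(y = 5). RACE on y (W-W).
Steps 3,4: B(y = 5) vs A(y = x). RACE on y (W-W).
Steps 4,5: A(y = x) vs C(y = y * 2). RACE on y (W-W).
Steps 5,6: same thread (C). No race.
Steps 6,7: same thread (C). No race.
Steps 7,8: C(r=x,w=x) vs B(r=y,w=y). No conflict.
First conflict at steps 1,2.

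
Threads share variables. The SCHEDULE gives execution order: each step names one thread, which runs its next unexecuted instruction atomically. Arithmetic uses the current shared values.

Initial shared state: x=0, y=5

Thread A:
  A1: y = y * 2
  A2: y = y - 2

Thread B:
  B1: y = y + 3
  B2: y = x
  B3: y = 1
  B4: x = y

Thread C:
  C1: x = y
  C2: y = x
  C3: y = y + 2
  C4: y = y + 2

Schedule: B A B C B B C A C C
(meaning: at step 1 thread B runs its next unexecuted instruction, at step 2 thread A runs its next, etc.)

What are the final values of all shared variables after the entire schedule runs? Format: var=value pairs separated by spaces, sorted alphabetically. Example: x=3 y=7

Answer: x=1 y=3

Derivation:
Step 1: thread B executes B1 (y = y + 3). Shared: x=0 y=8. PCs: A@0 B@1 C@0
Step 2: thread A executes A1 (y = y * 2). Shared: x=0 y=16. PCs: A@1 B@1 C@0
Step 3: thread B executes B2 (y = x). Shared: x=0 y=0. PCs: A@1 B@2 C@0
Step 4: thread C executes C1 (x = y). Shared: x=0 y=0. PCs: A@1 B@2 C@1
Step 5: thread B executes B3 (y = 1). Shared: x=0 y=1. PCs: A@1 B@3 C@1
Step 6: thread B executes B4 (x = y). Shared: x=1 y=1. PCs: A@1 B@4 C@1
Step 7: thread C executes C2 (y = x). Shared: x=1 y=1. PCs: A@1 B@4 C@2
Step 8: thread A executes A2 (y = y - 2). Shared: x=1 y=-1. PCs: A@2 B@4 C@2
Step 9: thread C executes C3 (y = y + 2). Shared: x=1 y=1. PCs: A@2 B@4 C@3
Step 10: thread C executes C4 (y = y + 2). Shared: x=1 y=3. PCs: A@2 B@4 C@4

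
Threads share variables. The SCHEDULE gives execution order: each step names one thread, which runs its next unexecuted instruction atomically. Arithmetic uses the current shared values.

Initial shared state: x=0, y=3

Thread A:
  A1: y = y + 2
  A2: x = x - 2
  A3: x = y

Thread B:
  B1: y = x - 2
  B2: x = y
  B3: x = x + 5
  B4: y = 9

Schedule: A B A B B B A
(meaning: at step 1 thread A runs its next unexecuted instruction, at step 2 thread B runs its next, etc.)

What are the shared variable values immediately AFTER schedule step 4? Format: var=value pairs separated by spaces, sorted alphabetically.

Answer: x=-2 y=-2

Derivation:
Step 1: thread A executes A1 (y = y + 2). Shared: x=0 y=5. PCs: A@1 B@0
Step 2: thread B executes B1 (y = x - 2). Shared: x=0 y=-2. PCs: A@1 B@1
Step 3: thread A executes A2 (x = x - 2). Shared: x=-2 y=-2. PCs: A@2 B@1
Step 4: thread B executes B2 (x = y). Shared: x=-2 y=-2. PCs: A@2 B@2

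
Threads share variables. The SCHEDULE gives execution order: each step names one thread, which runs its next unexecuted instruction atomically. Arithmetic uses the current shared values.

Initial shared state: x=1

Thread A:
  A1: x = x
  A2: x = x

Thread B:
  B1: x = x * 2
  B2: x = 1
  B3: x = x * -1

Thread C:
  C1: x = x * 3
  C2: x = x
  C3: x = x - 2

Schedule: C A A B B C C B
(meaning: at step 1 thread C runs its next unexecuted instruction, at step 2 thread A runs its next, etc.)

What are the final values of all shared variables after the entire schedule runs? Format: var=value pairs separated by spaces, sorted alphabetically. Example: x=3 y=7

Step 1: thread C executes C1 (x = x * 3). Shared: x=3. PCs: A@0 B@0 C@1
Step 2: thread A executes A1 (x = x). Shared: x=3. PCs: A@1 B@0 C@1
Step 3: thread A executes A2 (x = x). Shared: x=3. PCs: A@2 B@0 C@1
Step 4: thread B executes B1 (x = x * 2). Shared: x=6. PCs: A@2 B@1 C@1
Step 5: thread B executes B2 (x = 1). Shared: x=1. PCs: A@2 B@2 C@1
Step 6: thread C executes C2 (x = x). Shared: x=1. PCs: A@2 B@2 C@2
Step 7: thread C executes C3 (x = x - 2). Shared: x=-1. PCs: A@2 B@2 C@3
Step 8: thread B executes B3 (x = x * -1). Shared: x=1. PCs: A@2 B@3 C@3

Answer: x=1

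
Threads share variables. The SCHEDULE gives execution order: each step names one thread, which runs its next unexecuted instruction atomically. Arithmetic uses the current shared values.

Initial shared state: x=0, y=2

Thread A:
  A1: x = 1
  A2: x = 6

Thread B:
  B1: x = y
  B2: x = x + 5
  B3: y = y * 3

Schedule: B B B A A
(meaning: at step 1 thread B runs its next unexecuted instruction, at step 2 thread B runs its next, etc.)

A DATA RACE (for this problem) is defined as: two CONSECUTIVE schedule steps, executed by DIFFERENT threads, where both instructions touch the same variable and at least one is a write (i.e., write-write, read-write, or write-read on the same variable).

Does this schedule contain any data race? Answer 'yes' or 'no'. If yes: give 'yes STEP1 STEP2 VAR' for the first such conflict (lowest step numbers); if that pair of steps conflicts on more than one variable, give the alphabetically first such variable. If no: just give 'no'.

Answer: no

Derivation:
Steps 1,2: same thread (B). No race.
Steps 2,3: same thread (B). No race.
Steps 3,4: B(r=y,w=y) vs A(r=-,w=x). No conflict.
Steps 4,5: same thread (A). No race.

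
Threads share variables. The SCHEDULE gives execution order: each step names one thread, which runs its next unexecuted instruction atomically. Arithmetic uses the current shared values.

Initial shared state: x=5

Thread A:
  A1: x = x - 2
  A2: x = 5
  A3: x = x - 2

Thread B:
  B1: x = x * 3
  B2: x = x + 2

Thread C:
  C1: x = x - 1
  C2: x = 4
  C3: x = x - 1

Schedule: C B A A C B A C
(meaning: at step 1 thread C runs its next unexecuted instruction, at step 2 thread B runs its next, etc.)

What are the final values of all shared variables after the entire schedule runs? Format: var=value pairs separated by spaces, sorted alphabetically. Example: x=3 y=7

Step 1: thread C executes C1 (x = x - 1). Shared: x=4. PCs: A@0 B@0 C@1
Step 2: thread B executes B1 (x = x * 3). Shared: x=12. PCs: A@0 B@1 C@1
Step 3: thread A executes A1 (x = x - 2). Shared: x=10. PCs: A@1 B@1 C@1
Step 4: thread A executes A2 (x = 5). Shared: x=5. PCs: A@2 B@1 C@1
Step 5: thread C executes C2 (x = 4). Shared: x=4. PCs: A@2 B@1 C@2
Step 6: thread B executes B2 (x = x + 2). Shared: x=6. PCs: A@2 B@2 C@2
Step 7: thread A executes A3 (x = x - 2). Shared: x=4. PCs: A@3 B@2 C@2
Step 8: thread C executes C3 (x = x - 1). Shared: x=3. PCs: A@3 B@2 C@3

Answer: x=3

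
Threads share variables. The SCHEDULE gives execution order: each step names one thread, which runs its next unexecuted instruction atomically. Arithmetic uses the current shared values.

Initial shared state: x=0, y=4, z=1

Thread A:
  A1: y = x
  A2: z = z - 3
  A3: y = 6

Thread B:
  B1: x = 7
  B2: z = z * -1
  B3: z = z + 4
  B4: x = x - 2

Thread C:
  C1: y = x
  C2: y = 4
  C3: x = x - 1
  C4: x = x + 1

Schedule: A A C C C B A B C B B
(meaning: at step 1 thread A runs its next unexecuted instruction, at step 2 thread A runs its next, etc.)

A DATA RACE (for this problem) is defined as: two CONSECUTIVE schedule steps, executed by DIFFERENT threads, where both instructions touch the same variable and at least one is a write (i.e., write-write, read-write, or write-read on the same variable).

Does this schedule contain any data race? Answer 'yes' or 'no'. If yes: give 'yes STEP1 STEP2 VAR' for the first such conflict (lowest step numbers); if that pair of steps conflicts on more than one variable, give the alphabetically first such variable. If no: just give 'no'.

Answer: yes 5 6 x

Derivation:
Steps 1,2: same thread (A). No race.
Steps 2,3: A(r=z,w=z) vs C(r=x,w=y). No conflict.
Steps 3,4: same thread (C). No race.
Steps 4,5: same thread (C). No race.
Steps 5,6: C(x = x - 1) vs B(x = 7). RACE on x (W-W).
Steps 6,7: B(r=-,w=x) vs A(r=-,w=y). No conflict.
Steps 7,8: A(r=-,w=y) vs B(r=z,w=z). No conflict.
Steps 8,9: B(r=z,w=z) vs C(r=x,w=x). No conflict.
Steps 9,10: C(r=x,w=x) vs B(r=z,w=z). No conflict.
Steps 10,11: same thread (B). No race.
First conflict at steps 5,6.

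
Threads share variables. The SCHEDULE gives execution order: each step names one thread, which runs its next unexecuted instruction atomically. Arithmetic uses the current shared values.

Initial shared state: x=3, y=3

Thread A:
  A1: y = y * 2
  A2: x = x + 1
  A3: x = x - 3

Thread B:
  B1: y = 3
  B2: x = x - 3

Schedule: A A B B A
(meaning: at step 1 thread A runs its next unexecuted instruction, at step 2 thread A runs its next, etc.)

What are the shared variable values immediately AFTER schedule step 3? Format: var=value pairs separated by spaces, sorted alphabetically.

Step 1: thread A executes A1 (y = y * 2). Shared: x=3 y=6. PCs: A@1 B@0
Step 2: thread A executes A2 (x = x + 1). Shared: x=4 y=6. PCs: A@2 B@0
Step 3: thread B executes B1 (y = 3). Shared: x=4 y=3. PCs: A@2 B@1

Answer: x=4 y=3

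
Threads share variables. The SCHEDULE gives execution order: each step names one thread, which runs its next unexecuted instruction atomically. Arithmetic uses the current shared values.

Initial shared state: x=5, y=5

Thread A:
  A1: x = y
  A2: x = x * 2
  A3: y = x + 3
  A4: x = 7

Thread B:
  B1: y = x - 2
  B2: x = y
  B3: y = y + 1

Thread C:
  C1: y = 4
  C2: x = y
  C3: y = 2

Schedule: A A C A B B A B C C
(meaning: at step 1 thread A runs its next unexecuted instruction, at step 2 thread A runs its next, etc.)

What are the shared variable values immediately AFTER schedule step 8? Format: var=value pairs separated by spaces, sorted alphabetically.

Answer: x=7 y=9

Derivation:
Step 1: thread A executes A1 (x = y). Shared: x=5 y=5. PCs: A@1 B@0 C@0
Step 2: thread A executes A2 (x = x * 2). Shared: x=10 y=5. PCs: A@2 B@0 C@0
Step 3: thread C executes C1 (y = 4). Shared: x=10 y=4. PCs: A@2 B@0 C@1
Step 4: thread A executes A3 (y = x + 3). Shared: x=10 y=13. PCs: A@3 B@0 C@1
Step 5: thread B executes B1 (y = x - 2). Shared: x=10 y=8. PCs: A@3 B@1 C@1
Step 6: thread B executes B2 (x = y). Shared: x=8 y=8. PCs: A@3 B@2 C@1
Step 7: thread A executes A4 (x = 7). Shared: x=7 y=8. PCs: A@4 B@2 C@1
Step 8: thread B executes B3 (y = y + 1). Shared: x=7 y=9. PCs: A@4 B@3 C@1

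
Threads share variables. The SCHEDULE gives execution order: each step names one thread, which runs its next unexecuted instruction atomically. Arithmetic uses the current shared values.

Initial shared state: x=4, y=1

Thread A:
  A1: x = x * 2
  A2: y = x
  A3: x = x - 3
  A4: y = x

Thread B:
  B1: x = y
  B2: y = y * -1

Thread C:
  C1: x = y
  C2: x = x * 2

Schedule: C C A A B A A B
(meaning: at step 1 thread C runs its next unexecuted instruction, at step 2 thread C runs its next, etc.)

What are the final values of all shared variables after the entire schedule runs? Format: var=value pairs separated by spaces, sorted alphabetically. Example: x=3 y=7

Step 1: thread C executes C1 (x = y). Shared: x=1 y=1. PCs: A@0 B@0 C@1
Step 2: thread C executes C2 (x = x * 2). Shared: x=2 y=1. PCs: A@0 B@0 C@2
Step 3: thread A executes A1 (x = x * 2). Shared: x=4 y=1. PCs: A@1 B@0 C@2
Step 4: thread A executes A2 (y = x). Shared: x=4 y=4. PCs: A@2 B@0 C@2
Step 5: thread B executes B1 (x = y). Shared: x=4 y=4. PCs: A@2 B@1 C@2
Step 6: thread A executes A3 (x = x - 3). Shared: x=1 y=4. PCs: A@3 B@1 C@2
Step 7: thread A executes A4 (y = x). Shared: x=1 y=1. PCs: A@4 B@1 C@2
Step 8: thread B executes B2 (y = y * -1). Shared: x=1 y=-1. PCs: A@4 B@2 C@2

Answer: x=1 y=-1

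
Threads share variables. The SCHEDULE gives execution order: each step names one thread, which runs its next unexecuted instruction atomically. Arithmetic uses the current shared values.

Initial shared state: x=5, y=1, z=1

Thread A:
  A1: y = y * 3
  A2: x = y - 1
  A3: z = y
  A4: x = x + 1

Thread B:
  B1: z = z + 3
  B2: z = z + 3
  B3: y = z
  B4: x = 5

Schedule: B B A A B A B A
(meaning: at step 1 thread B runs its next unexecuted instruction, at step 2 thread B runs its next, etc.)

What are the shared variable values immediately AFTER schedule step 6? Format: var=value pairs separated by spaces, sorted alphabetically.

Answer: x=2 y=7 z=7

Derivation:
Step 1: thread B executes B1 (z = z + 3). Shared: x=5 y=1 z=4. PCs: A@0 B@1
Step 2: thread B executes B2 (z = z + 3). Shared: x=5 y=1 z=7. PCs: A@0 B@2
Step 3: thread A executes A1 (y = y * 3). Shared: x=5 y=3 z=7. PCs: A@1 B@2
Step 4: thread A executes A2 (x = y - 1). Shared: x=2 y=3 z=7. PCs: A@2 B@2
Step 5: thread B executes B3 (y = z). Shared: x=2 y=7 z=7. PCs: A@2 B@3
Step 6: thread A executes A3 (z = y). Shared: x=2 y=7 z=7. PCs: A@3 B@3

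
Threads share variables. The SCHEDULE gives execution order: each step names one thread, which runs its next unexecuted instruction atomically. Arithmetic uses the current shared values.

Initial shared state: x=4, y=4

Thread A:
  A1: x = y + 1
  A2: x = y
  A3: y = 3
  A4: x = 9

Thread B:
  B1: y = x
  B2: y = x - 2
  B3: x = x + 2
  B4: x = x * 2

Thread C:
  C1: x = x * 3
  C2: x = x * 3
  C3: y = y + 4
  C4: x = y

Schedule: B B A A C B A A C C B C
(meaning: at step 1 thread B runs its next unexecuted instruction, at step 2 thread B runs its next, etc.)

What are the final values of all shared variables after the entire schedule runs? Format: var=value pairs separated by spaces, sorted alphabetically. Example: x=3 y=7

Answer: x=7 y=7

Derivation:
Step 1: thread B executes B1 (y = x). Shared: x=4 y=4. PCs: A@0 B@1 C@0
Step 2: thread B executes B2 (y = x - 2). Shared: x=4 y=2. PCs: A@0 B@2 C@0
Step 3: thread A executes A1 (x = y + 1). Shared: x=3 y=2. PCs: A@1 B@2 C@0
Step 4: thread A executes A2 (x = y). Shared: x=2 y=2. PCs: A@2 B@2 C@0
Step 5: thread C executes C1 (x = x * 3). Shared: x=6 y=2. PCs: A@2 B@2 C@1
Step 6: thread B executes B3 (x = x + 2). Shared: x=8 y=2. PCs: A@2 B@3 C@1
Step 7: thread A executes A3 (y = 3). Shared: x=8 y=3. PCs: A@3 B@3 C@1
Step 8: thread A executes A4 (x = 9). Shared: x=9 y=3. PCs: A@4 B@3 C@1
Step 9: thread C executes C2 (x = x * 3). Shared: x=27 y=3. PCs: A@4 B@3 C@2
Step 10: thread C executes C3 (y = y + 4). Shared: x=27 y=7. PCs: A@4 B@3 C@3
Step 11: thread B executes B4 (x = x * 2). Shared: x=54 y=7. PCs: A@4 B@4 C@3
Step 12: thread C executes C4 (x = y). Shared: x=7 y=7. PCs: A@4 B@4 C@4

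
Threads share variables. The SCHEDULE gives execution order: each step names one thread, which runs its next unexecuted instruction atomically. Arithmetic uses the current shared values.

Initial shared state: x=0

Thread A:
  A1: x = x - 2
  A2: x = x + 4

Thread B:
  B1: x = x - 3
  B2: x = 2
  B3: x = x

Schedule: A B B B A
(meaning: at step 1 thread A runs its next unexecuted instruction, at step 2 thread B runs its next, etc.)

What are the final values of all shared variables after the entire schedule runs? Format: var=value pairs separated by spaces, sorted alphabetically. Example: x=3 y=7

Answer: x=6

Derivation:
Step 1: thread A executes A1 (x = x - 2). Shared: x=-2. PCs: A@1 B@0
Step 2: thread B executes B1 (x = x - 3). Shared: x=-5. PCs: A@1 B@1
Step 3: thread B executes B2 (x = 2). Shared: x=2. PCs: A@1 B@2
Step 4: thread B executes B3 (x = x). Shared: x=2. PCs: A@1 B@3
Step 5: thread A executes A2 (x = x + 4). Shared: x=6. PCs: A@2 B@3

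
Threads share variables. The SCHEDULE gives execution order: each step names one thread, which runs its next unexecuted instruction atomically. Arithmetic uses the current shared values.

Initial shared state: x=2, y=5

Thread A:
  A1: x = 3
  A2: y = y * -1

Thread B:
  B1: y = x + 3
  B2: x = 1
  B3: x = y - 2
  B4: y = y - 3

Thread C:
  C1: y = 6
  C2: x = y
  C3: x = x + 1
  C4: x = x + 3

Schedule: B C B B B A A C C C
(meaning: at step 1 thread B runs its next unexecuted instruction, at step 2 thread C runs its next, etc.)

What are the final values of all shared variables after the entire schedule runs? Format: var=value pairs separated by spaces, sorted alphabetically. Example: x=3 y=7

Answer: x=1 y=-3

Derivation:
Step 1: thread B executes B1 (y = x + 3). Shared: x=2 y=5. PCs: A@0 B@1 C@0
Step 2: thread C executes C1 (y = 6). Shared: x=2 y=6. PCs: A@0 B@1 C@1
Step 3: thread B executes B2 (x = 1). Shared: x=1 y=6. PCs: A@0 B@2 C@1
Step 4: thread B executes B3 (x = y - 2). Shared: x=4 y=6. PCs: A@0 B@3 C@1
Step 5: thread B executes B4 (y = y - 3). Shared: x=4 y=3. PCs: A@0 B@4 C@1
Step 6: thread A executes A1 (x = 3). Shared: x=3 y=3. PCs: A@1 B@4 C@1
Step 7: thread A executes A2 (y = y * -1). Shared: x=3 y=-3. PCs: A@2 B@4 C@1
Step 8: thread C executes C2 (x = y). Shared: x=-3 y=-3. PCs: A@2 B@4 C@2
Step 9: thread C executes C3 (x = x + 1). Shared: x=-2 y=-3. PCs: A@2 B@4 C@3
Step 10: thread C executes C4 (x = x + 3). Shared: x=1 y=-3. PCs: A@2 B@4 C@4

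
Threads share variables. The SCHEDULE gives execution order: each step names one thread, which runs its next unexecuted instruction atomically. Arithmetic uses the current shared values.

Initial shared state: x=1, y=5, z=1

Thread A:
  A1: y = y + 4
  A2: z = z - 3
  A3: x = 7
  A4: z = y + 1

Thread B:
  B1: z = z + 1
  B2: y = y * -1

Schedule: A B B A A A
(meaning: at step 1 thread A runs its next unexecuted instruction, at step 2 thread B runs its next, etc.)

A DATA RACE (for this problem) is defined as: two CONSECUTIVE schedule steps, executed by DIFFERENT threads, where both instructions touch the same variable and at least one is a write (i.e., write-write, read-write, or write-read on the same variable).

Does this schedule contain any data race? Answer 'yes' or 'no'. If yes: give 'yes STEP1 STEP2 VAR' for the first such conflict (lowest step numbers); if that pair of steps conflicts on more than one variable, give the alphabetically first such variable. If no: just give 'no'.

Answer: no

Derivation:
Steps 1,2: A(r=y,w=y) vs B(r=z,w=z). No conflict.
Steps 2,3: same thread (B). No race.
Steps 3,4: B(r=y,w=y) vs A(r=z,w=z). No conflict.
Steps 4,5: same thread (A). No race.
Steps 5,6: same thread (A). No race.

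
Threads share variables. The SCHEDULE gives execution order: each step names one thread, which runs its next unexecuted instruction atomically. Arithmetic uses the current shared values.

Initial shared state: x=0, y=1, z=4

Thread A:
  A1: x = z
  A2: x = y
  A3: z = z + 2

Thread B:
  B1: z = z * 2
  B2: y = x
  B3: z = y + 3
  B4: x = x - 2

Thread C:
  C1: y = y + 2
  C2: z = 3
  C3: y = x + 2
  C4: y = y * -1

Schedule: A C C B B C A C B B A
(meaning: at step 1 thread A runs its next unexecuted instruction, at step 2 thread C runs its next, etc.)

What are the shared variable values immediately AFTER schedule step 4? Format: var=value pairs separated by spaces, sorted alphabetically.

Step 1: thread A executes A1 (x = z). Shared: x=4 y=1 z=4. PCs: A@1 B@0 C@0
Step 2: thread C executes C1 (y = y + 2). Shared: x=4 y=3 z=4. PCs: A@1 B@0 C@1
Step 3: thread C executes C2 (z = 3). Shared: x=4 y=3 z=3. PCs: A@1 B@0 C@2
Step 4: thread B executes B1 (z = z * 2). Shared: x=4 y=3 z=6. PCs: A@1 B@1 C@2

Answer: x=4 y=3 z=6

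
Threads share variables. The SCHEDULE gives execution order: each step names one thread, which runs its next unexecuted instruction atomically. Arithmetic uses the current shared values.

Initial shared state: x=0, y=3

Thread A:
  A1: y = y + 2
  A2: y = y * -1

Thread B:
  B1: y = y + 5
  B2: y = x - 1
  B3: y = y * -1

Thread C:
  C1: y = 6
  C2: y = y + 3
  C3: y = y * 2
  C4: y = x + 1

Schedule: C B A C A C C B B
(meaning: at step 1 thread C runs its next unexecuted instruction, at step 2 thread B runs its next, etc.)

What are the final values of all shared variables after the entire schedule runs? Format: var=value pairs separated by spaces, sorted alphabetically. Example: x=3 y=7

Step 1: thread C executes C1 (y = 6). Shared: x=0 y=6. PCs: A@0 B@0 C@1
Step 2: thread B executes B1 (y = y + 5). Shared: x=0 y=11. PCs: A@0 B@1 C@1
Step 3: thread A executes A1 (y = y + 2). Shared: x=0 y=13. PCs: A@1 B@1 C@1
Step 4: thread C executes C2 (y = y + 3). Shared: x=0 y=16. PCs: A@1 B@1 C@2
Step 5: thread A executes A2 (y = y * -1). Shared: x=0 y=-16. PCs: A@2 B@1 C@2
Step 6: thread C executes C3 (y = y * 2). Shared: x=0 y=-32. PCs: A@2 B@1 C@3
Step 7: thread C executes C4 (y = x + 1). Shared: x=0 y=1. PCs: A@2 B@1 C@4
Step 8: thread B executes B2 (y = x - 1). Shared: x=0 y=-1. PCs: A@2 B@2 C@4
Step 9: thread B executes B3 (y = y * -1). Shared: x=0 y=1. PCs: A@2 B@3 C@4

Answer: x=0 y=1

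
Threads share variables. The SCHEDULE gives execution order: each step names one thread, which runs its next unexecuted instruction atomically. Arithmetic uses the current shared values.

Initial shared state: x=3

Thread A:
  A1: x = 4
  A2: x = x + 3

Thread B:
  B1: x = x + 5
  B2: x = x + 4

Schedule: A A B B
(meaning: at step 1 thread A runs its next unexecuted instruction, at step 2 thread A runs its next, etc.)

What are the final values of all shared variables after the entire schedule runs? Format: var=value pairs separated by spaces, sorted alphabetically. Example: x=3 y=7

Answer: x=16

Derivation:
Step 1: thread A executes A1 (x = 4). Shared: x=4. PCs: A@1 B@0
Step 2: thread A executes A2 (x = x + 3). Shared: x=7. PCs: A@2 B@0
Step 3: thread B executes B1 (x = x + 5). Shared: x=12. PCs: A@2 B@1
Step 4: thread B executes B2 (x = x + 4). Shared: x=16. PCs: A@2 B@2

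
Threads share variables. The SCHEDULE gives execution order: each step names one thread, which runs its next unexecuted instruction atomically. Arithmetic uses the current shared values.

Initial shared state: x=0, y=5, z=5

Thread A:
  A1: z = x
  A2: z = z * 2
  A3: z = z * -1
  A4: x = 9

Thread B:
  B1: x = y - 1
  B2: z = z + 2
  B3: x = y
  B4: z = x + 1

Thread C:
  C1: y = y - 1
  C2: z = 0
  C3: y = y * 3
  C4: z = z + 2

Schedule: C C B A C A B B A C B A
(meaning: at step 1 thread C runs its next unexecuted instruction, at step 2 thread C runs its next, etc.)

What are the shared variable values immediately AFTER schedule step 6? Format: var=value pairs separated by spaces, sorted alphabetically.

Answer: x=3 y=12 z=6

Derivation:
Step 1: thread C executes C1 (y = y - 1). Shared: x=0 y=4 z=5. PCs: A@0 B@0 C@1
Step 2: thread C executes C2 (z = 0). Shared: x=0 y=4 z=0. PCs: A@0 B@0 C@2
Step 3: thread B executes B1 (x = y - 1). Shared: x=3 y=4 z=0. PCs: A@0 B@1 C@2
Step 4: thread A executes A1 (z = x). Shared: x=3 y=4 z=3. PCs: A@1 B@1 C@2
Step 5: thread C executes C3 (y = y * 3). Shared: x=3 y=12 z=3. PCs: A@1 B@1 C@3
Step 6: thread A executes A2 (z = z * 2). Shared: x=3 y=12 z=6. PCs: A@2 B@1 C@3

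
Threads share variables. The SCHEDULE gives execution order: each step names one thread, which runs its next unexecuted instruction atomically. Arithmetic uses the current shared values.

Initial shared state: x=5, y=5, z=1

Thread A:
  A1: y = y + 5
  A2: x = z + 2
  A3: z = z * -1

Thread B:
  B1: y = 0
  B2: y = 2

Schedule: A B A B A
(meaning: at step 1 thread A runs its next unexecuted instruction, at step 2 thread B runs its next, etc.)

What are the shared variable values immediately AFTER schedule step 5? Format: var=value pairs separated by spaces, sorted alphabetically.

Answer: x=3 y=2 z=-1

Derivation:
Step 1: thread A executes A1 (y = y + 5). Shared: x=5 y=10 z=1. PCs: A@1 B@0
Step 2: thread B executes B1 (y = 0). Shared: x=5 y=0 z=1. PCs: A@1 B@1
Step 3: thread A executes A2 (x = z + 2). Shared: x=3 y=0 z=1. PCs: A@2 B@1
Step 4: thread B executes B2 (y = 2). Shared: x=3 y=2 z=1. PCs: A@2 B@2
Step 5: thread A executes A3 (z = z * -1). Shared: x=3 y=2 z=-1. PCs: A@3 B@2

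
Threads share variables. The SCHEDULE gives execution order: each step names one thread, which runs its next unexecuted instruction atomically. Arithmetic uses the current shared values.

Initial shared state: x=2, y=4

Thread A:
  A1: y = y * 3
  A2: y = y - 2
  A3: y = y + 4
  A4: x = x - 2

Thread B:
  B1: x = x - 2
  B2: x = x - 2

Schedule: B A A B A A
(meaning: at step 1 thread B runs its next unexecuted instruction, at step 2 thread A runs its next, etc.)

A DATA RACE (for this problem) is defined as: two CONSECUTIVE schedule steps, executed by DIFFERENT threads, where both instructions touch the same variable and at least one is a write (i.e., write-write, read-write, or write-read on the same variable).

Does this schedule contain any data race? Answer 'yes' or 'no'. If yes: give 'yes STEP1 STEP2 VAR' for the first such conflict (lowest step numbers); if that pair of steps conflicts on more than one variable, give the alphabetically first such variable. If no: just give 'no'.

Answer: no

Derivation:
Steps 1,2: B(r=x,w=x) vs A(r=y,w=y). No conflict.
Steps 2,3: same thread (A). No race.
Steps 3,4: A(r=y,w=y) vs B(r=x,w=x). No conflict.
Steps 4,5: B(r=x,w=x) vs A(r=y,w=y). No conflict.
Steps 5,6: same thread (A). No race.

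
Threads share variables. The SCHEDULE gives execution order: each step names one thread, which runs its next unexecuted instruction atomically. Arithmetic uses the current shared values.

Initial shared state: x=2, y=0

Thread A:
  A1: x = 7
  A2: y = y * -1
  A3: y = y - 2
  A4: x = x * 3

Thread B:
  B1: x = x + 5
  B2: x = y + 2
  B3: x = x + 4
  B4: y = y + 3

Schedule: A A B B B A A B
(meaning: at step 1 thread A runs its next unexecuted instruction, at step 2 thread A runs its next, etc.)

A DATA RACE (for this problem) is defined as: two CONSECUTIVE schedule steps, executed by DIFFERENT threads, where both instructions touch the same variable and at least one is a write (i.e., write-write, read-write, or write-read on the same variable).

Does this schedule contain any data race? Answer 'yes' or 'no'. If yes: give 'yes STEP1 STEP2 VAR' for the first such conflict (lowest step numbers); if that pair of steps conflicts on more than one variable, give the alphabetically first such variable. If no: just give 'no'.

Answer: no

Derivation:
Steps 1,2: same thread (A). No race.
Steps 2,3: A(r=y,w=y) vs B(r=x,w=x). No conflict.
Steps 3,4: same thread (B). No race.
Steps 4,5: same thread (B). No race.
Steps 5,6: B(r=x,w=x) vs A(r=y,w=y). No conflict.
Steps 6,7: same thread (A). No race.
Steps 7,8: A(r=x,w=x) vs B(r=y,w=y). No conflict.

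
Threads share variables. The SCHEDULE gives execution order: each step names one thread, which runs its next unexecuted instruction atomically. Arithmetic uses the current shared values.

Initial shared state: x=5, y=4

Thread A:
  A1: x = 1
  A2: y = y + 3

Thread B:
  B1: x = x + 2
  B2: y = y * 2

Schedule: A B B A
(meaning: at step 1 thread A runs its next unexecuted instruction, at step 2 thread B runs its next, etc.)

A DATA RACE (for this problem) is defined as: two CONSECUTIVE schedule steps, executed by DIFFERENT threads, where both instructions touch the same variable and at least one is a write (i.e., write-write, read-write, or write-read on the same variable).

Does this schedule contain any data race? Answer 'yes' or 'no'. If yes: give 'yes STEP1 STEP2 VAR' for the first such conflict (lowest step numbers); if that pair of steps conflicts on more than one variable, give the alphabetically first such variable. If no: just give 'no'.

Steps 1,2: A(x = 1) vs B(x = x + 2). RACE on x (W-W).
Steps 2,3: same thread (B). No race.
Steps 3,4: B(y = y * 2) vs A(y = y + 3). RACE on y (W-W).
First conflict at steps 1,2.

Answer: yes 1 2 x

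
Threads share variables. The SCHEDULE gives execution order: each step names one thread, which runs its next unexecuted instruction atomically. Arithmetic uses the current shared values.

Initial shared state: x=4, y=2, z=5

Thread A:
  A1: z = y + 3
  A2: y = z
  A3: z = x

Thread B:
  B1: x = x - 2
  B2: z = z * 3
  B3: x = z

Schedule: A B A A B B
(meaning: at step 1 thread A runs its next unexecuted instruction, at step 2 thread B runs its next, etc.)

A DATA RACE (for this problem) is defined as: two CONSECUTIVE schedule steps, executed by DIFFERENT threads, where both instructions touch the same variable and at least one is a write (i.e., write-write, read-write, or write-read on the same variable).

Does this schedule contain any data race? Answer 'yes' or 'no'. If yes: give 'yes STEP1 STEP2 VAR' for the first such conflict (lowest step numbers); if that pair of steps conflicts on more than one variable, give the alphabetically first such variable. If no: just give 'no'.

Steps 1,2: A(r=y,w=z) vs B(r=x,w=x). No conflict.
Steps 2,3: B(r=x,w=x) vs A(r=z,w=y). No conflict.
Steps 3,4: same thread (A). No race.
Steps 4,5: A(z = x) vs B(z = z * 3). RACE on z (W-W).
Steps 5,6: same thread (B). No race.
First conflict at steps 4,5.

Answer: yes 4 5 z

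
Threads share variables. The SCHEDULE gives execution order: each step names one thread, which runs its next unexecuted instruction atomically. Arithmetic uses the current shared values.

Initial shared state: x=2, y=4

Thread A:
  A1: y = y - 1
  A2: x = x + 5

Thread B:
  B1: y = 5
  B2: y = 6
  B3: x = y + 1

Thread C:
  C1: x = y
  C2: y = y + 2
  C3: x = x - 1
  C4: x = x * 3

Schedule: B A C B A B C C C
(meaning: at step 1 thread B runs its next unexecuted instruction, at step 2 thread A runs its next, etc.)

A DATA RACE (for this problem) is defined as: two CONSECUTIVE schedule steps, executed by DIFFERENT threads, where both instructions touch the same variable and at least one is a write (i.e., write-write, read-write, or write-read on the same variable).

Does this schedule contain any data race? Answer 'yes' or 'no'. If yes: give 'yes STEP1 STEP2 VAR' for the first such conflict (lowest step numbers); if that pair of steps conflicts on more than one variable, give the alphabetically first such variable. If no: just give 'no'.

Answer: yes 1 2 y

Derivation:
Steps 1,2: B(y = 5) vs A(y = y - 1). RACE on y (W-W).
Steps 2,3: A(y = y - 1) vs C(x = y). RACE on y (W-R).
Steps 3,4: C(x = y) vs B(y = 6). RACE on y (R-W).
Steps 4,5: B(r=-,w=y) vs A(r=x,w=x). No conflict.
Steps 5,6: A(x = x + 5) vs B(x = y + 1). RACE on x (W-W).
Steps 6,7: B(x = y + 1) vs C(y = y + 2). RACE on y (R-W).
Steps 7,8: same thread (C). No race.
Steps 8,9: same thread (C). No race.
First conflict at steps 1,2.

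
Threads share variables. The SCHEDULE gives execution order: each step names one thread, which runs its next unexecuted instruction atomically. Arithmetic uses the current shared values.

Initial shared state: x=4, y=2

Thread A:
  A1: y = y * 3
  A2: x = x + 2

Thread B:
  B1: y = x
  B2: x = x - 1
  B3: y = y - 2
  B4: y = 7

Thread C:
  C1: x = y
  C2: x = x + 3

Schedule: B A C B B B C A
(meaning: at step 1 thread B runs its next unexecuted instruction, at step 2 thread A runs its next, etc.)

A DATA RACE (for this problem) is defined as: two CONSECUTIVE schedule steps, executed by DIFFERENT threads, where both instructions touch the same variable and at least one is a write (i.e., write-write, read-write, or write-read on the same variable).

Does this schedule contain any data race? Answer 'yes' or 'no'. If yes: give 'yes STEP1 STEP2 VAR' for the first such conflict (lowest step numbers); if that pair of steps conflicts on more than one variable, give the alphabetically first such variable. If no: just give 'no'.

Steps 1,2: B(y = x) vs A(y = y * 3). RACE on y (W-W).
Steps 2,3: A(y = y * 3) vs C(x = y). RACE on y (W-R).
Steps 3,4: C(x = y) vs B(x = x - 1). RACE on x (W-W).
Steps 4,5: same thread (B). No race.
Steps 5,6: same thread (B). No race.
Steps 6,7: B(r=-,w=y) vs C(r=x,w=x). No conflict.
Steps 7,8: C(x = x + 3) vs A(x = x + 2). RACE on x (W-W).
First conflict at steps 1,2.

Answer: yes 1 2 y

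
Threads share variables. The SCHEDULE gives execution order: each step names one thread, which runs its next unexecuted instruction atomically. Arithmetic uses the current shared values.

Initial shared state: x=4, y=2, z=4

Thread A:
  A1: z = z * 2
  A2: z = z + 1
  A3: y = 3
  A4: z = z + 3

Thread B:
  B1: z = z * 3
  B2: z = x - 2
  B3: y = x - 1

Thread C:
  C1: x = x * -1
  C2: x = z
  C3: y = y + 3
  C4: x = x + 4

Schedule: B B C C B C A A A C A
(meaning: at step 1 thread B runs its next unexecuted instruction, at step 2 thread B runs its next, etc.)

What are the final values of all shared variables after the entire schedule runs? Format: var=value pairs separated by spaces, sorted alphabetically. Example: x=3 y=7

Answer: x=6 y=3 z=8

Derivation:
Step 1: thread B executes B1 (z = z * 3). Shared: x=4 y=2 z=12. PCs: A@0 B@1 C@0
Step 2: thread B executes B2 (z = x - 2). Shared: x=4 y=2 z=2. PCs: A@0 B@2 C@0
Step 3: thread C executes C1 (x = x * -1). Shared: x=-4 y=2 z=2. PCs: A@0 B@2 C@1
Step 4: thread C executes C2 (x = z). Shared: x=2 y=2 z=2. PCs: A@0 B@2 C@2
Step 5: thread B executes B3 (y = x - 1). Shared: x=2 y=1 z=2. PCs: A@0 B@3 C@2
Step 6: thread C executes C3 (y = y + 3). Shared: x=2 y=4 z=2. PCs: A@0 B@3 C@3
Step 7: thread A executes A1 (z = z * 2). Shared: x=2 y=4 z=4. PCs: A@1 B@3 C@3
Step 8: thread A executes A2 (z = z + 1). Shared: x=2 y=4 z=5. PCs: A@2 B@3 C@3
Step 9: thread A executes A3 (y = 3). Shared: x=2 y=3 z=5. PCs: A@3 B@3 C@3
Step 10: thread C executes C4 (x = x + 4). Shared: x=6 y=3 z=5. PCs: A@3 B@3 C@4
Step 11: thread A executes A4 (z = z + 3). Shared: x=6 y=3 z=8. PCs: A@4 B@3 C@4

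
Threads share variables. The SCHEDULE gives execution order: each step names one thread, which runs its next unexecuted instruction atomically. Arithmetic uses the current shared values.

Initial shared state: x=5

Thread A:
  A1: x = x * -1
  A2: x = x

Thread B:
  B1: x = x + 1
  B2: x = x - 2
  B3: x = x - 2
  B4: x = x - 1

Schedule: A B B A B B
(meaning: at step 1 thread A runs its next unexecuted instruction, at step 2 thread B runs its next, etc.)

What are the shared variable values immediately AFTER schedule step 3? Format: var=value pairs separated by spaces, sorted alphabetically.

Answer: x=-6

Derivation:
Step 1: thread A executes A1 (x = x * -1). Shared: x=-5. PCs: A@1 B@0
Step 2: thread B executes B1 (x = x + 1). Shared: x=-4. PCs: A@1 B@1
Step 3: thread B executes B2 (x = x - 2). Shared: x=-6. PCs: A@1 B@2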